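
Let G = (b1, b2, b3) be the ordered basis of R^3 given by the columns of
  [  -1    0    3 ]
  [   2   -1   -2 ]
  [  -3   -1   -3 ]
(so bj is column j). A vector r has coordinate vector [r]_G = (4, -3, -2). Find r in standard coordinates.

(-10, 15, -3)

r = M [r]_G, where M has columns b1, ..., b3.
Carrying out the matrix-vector product, r = (-10, 15, -3).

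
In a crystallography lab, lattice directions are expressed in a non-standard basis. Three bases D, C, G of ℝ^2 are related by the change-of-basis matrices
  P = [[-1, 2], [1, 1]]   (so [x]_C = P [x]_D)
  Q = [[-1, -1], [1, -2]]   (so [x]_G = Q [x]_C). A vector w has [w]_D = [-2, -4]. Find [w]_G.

First [w]_C = P [w]_D = [-6, -6].
Then [w]_G = Q [w]_C = [12, 6].

[12, 6]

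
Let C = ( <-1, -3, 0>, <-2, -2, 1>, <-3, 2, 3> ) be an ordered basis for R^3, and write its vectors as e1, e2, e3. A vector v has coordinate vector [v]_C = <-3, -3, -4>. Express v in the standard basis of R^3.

<21, 7, -15>

The coordinates say v = -3e1 - 3e2 - 4e3; adding the scaled basis vectors gives <21, 7, -15>.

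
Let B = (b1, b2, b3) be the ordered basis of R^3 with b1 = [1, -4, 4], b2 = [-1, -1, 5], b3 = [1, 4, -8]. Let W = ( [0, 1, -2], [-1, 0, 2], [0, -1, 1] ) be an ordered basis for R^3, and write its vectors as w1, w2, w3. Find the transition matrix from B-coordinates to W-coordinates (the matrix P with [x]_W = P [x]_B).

[[-2, -2, 2], [-1, 1, -1], [2, -1, -2]]

Column j of P is [bj]_W, since P maps B-coordinates to W-coordinates.
Expressing b1 in W: b1 = -2w1 - w2 + 2w3, so column 1 of P is [-2, -1, 2].
Doing the same for each bj gives P = [[-2, -2, 2], [-1, 1, -1], [2, -1, -2]].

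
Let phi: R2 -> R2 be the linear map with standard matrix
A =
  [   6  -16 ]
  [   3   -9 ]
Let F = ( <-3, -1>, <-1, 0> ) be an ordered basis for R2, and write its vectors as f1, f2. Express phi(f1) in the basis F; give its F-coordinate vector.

<0, 2>

Column 1 of [phi]_F is the F-coordinate vector of phi(f1).
In standard coordinates phi(f1) = A f1 = <-2, 0>.
Converting to F: <-2, 0> = 0·f1 + 2f2, so the coordinate vector is <0, 2>.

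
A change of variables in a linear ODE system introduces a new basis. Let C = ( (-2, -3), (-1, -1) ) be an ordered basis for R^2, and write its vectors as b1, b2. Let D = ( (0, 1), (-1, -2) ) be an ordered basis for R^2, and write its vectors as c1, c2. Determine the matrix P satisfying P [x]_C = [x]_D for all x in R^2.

[[1, 1], [2, 1]]

Column j of P is [bj]_D, since P maps C-coordinates to D-coordinates.
Expressing b1 in D: b1 = c1 + 2c2, so column 1 of P is (1, 2).
Doing the same for each bj gives P = [[1, 1], [2, 1]].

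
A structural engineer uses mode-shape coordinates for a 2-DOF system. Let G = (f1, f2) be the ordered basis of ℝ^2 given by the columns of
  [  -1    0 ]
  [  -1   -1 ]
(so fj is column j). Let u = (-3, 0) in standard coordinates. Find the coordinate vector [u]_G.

[u]_G is the unique c with M c = u, where M has columns f1, f2.
System: -c_1 + 0c_2 = -3, -c_1 - c_2 = 0; solving gives c_1 = 3, c_2 = -3.
Check: 3f1 - 3f2 = (-3, 0).

(3, -3)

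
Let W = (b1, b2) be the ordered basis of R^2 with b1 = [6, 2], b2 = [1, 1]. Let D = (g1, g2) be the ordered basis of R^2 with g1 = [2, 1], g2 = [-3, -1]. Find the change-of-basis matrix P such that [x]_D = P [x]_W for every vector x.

Take x = bj: its W-coordinates are the j-th standard unit vector, so P e_j — column j of P — equals [bj]_D.
b1 = 0·g1 - 2g2, giving column 1 = [0, -2]; repeating for each j gives P = [[0, 2], [-2, 1]].

[[0, 2], [-2, 1]]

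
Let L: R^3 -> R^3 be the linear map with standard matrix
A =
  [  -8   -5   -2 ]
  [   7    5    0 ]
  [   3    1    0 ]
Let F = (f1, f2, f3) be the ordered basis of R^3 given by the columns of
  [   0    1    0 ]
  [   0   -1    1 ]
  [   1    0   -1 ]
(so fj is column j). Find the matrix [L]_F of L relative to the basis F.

[[-2, 1, 3], [-2, -3, -3], [-2, -1, 2]]

With P the matrix whose columns are f1, ..., f3, [L]_F = P^(-1) A P.
Column by column: L(f1) = A f1 = <-2, 0, 0>; its F-coordinates <-2, -2, -2> give column 1.
Continuing for each basis vector yields [L]_F = [[-2, 1, 3], [-2, -3, -3], [-2, -1, 2]].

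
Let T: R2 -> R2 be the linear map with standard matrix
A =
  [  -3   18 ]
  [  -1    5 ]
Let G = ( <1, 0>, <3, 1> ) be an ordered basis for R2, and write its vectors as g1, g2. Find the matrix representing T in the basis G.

With P the matrix whose columns are g1, g2, [T]_G = P^(-1) A P.
Column by column: T(g1) = A g1 = <-3, -1>; its G-coordinates <0, -1> give column 1.
Continuing for each basis vector yields [T]_G = [[0, 3], [-1, 2]].

[[0, 3], [-1, 2]]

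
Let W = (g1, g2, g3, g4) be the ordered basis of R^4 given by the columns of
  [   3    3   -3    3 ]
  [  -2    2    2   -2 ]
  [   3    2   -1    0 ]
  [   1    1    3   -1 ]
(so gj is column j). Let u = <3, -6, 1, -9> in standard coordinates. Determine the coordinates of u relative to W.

We seek scalars with c_1 g1 + ... + c_4 g4 = u; equivalently solve M c = u where the columns of M are g1, ..., g4.
Solving this 4x4 system gives c = (0, -1, -3, -1).
Check: 0·g1 - g2 - 3g3 - g4 = <3, -6, 1, -9>.

<0, -1, -3, -1>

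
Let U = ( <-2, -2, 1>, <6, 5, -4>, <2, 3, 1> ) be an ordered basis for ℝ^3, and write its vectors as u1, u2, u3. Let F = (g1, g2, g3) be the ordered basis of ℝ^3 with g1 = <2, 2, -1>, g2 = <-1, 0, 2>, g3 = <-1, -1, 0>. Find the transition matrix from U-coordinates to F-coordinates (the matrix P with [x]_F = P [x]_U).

Take x = uj: its U-coordinates are the j-th standard unit vector, so P e_j — column j of P — equals [uj]_F.
u1 = -g1 + 0·g2 + 0·g3, giving column 1 = <-1, 0, 0>; repeating for each j gives P = [[-1, 2, 1], [0, -1, 1], [0, -1, -1]].

[[-1, 2, 1], [0, -1, 1], [0, -1, -1]]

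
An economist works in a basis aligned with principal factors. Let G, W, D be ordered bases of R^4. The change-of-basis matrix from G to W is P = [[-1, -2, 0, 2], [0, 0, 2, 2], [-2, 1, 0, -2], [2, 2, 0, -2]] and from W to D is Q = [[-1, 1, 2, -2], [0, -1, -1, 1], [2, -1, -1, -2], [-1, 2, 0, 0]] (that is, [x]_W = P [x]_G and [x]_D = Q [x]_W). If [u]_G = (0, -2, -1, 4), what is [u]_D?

Apply P to get W-coordinates (12, 6, -10, -12), then Q to get D-coordinates.
The result is [u]_D = (-2, -8, 52, 0).

(-2, -8, 52, 0)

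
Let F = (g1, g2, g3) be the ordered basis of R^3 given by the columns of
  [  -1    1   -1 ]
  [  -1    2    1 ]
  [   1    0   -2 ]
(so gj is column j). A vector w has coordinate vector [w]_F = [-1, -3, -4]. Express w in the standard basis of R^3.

[2, -9, 7]

By definition w = -g1 - 3g2 - 4g3.
Summing componentwise gives [2, -9, 7].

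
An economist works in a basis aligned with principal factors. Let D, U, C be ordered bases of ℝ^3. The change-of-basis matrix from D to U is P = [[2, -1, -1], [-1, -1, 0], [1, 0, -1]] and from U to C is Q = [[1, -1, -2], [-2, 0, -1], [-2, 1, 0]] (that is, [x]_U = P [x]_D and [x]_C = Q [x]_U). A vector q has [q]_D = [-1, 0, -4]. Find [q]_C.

[-5, -7, -3]

First [q]_U = P [q]_D = [2, 1, 3].
Then [q]_C = Q [q]_U = [-5, -7, -3].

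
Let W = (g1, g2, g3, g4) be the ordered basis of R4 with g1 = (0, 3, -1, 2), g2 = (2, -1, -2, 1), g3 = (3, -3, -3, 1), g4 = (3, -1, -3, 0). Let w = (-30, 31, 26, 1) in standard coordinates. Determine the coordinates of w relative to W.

(4, -3, -4, -4)

We seek scalars with c_1 g1 + ... + c_4 g4 = w; equivalently solve M c = w where the columns of M are g1, ..., g4.
Row-reducing the augmented matrix [M | w] gives c = (4, -3, -4, -4).
Check: 4g1 - 3g2 - 4g3 - 4g4 = (-30, 31, 26, 1).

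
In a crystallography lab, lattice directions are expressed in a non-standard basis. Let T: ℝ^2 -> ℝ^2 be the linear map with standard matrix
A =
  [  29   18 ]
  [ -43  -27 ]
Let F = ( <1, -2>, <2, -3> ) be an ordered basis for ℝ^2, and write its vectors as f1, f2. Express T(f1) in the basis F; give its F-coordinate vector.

Compute T(f1) = A f1 = <-7, 11> in standard coordinates.
Then write this in F-coordinates: solve for y in y_1 f1 + y_2 f2 = <-7, 11>.
This gives y = <-1, -3>, which is column 1 of [T]_F.

<-1, -3>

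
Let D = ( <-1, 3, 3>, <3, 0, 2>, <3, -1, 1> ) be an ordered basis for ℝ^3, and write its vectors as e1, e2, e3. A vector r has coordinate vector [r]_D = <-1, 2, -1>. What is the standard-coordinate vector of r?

r = M [r]_D, where M has columns e1, ..., e3.
Carrying out the matrix-vector product, r = <4, -2, 0>.

<4, -2, 0>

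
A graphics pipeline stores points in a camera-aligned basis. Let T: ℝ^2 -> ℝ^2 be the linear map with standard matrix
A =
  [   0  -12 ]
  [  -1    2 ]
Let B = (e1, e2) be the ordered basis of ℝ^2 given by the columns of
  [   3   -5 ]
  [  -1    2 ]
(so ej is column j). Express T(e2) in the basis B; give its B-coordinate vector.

Column 2 of [T]_B is the B-coordinate vector of T(e2).
In standard coordinates T(e2) = A e2 = [-24, 9].
Converting to B: [-24, 9] = -3e1 + 3e2, so the coordinate vector is [-3, 3].

[-3, 3]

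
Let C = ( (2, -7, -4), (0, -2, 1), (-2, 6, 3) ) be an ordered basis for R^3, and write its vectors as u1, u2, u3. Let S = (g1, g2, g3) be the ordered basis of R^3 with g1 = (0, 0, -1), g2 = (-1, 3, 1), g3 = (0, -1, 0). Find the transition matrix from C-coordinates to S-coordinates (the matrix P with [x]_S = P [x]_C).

[[2, -1, -1], [-2, 0, 2], [1, 2, 0]]

Let M have columns uj and N have columns gj. Then for every x, N [x]_S = x = M [x]_C, so P = N^(-1) M.
Since det N = -1, N^(-1) has integer entries; multiplying gives P = [[2, -1, -1], [-2, 0, 2], [1, 2, 0]].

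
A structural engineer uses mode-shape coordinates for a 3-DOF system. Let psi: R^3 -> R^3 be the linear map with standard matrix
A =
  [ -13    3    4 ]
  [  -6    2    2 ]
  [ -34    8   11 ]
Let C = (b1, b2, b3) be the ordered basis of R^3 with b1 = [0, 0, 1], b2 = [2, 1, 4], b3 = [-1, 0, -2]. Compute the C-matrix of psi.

[[3, -2, 2], [2, -2, 2], [0, 3, -1]]

The j-th column of [psi]_C is [psi(bj)]_C.
psi(b1) = A b1 = [4, 2, 11] = 3b1 + 2b2 + 0·b3, so column 1 is [3, 2, 0].
Repeating for b2, b3 and assembling the columns gives [[3, -2, 2], [2, -2, 2], [0, 3, -1]].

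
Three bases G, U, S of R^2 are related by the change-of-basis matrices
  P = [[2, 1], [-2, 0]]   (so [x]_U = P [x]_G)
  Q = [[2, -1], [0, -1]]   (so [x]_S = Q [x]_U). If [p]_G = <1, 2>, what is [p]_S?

<10, 2>

First [p]_U = P [p]_G = <4, -2>.
Then [p]_S = Q [p]_U = <10, 2>.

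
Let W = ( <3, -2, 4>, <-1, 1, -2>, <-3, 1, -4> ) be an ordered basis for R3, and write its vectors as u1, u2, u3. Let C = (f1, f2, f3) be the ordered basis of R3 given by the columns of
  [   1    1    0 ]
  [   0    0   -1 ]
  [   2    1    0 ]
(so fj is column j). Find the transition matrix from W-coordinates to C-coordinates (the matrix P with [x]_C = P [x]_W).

[[1, -1, -1], [2, 0, -2], [2, -1, -1]]

Column j of P is [uj]_C, since P maps W-coordinates to C-coordinates.
Expressing u1 in C: u1 = f1 + 2f2 + 2f3, so column 1 of P is <1, 2, 2>.
Doing the same for each uj gives P = [[1, -1, -1], [2, 0, -2], [2, -1, -1]].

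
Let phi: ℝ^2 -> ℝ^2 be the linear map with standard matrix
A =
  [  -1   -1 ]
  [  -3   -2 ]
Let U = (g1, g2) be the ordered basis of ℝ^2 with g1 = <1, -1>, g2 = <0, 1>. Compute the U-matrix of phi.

Let P have columns g1, g2. Then [phi]_U = P^(-1) A P.
Here det P = 1, so P^(-1) is integer; computing A P first and then P^(-1)(A P) gives [[0, -1], [-1, -3]].

[[0, -1], [-1, -3]]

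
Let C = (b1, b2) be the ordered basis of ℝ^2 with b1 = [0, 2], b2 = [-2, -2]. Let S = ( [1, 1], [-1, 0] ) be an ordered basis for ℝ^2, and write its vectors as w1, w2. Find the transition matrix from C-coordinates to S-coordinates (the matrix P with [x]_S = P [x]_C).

[[2, -2], [2, 0]]

Let M have columns bj and N have columns wj. Then for every x, N [x]_S = x = M [x]_C, so P = N^(-1) M.
Since det N = 1, N^(-1) has integer entries; multiplying gives P = [[2, -2], [2, 0]].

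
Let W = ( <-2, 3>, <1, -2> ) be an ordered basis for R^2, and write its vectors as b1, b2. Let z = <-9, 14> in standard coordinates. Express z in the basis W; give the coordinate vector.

<4, -1>

[z]_W is the unique c with M c = z, where M has columns b1, b2.
System: -2c_1 + c_2 = -9, 3c_1 - 2c_2 = 14; solving gives c_1 = 4, c_2 = -1.
Check: 4b1 - b2 = <-9, 14>.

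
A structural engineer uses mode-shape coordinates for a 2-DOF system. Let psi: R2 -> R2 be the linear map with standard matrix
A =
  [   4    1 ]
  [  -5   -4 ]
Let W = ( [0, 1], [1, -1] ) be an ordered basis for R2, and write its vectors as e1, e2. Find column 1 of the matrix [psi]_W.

Column 1 of [psi]_W is the W-coordinate vector of psi(e1).
In standard coordinates psi(e1) = A e1 = [1, -4].
Converting to W: [1, -4] = -3e1 + e2, so the coordinate vector is [-3, 1].

[-3, 1]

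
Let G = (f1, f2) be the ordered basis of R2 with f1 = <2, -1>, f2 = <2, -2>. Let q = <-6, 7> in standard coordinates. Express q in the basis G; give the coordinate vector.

<1, -4>

Write q = c_1 f1 + c_2 f2 and solve for the c_i.
System: 2c_1 + 2c_2 = -6, -c_1 - 2c_2 = 7; solving gives c_1 = 1, c_2 = -4.
Check: f1 - 4f2 = <-6, 7>.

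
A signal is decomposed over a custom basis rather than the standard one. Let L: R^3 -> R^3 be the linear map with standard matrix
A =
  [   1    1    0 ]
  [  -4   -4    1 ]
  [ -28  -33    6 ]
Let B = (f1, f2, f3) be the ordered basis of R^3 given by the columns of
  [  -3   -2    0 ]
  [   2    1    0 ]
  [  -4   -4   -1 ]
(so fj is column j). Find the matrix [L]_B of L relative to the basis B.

[[-1, -1, -2], [2, 2, 3], [2, -3, 2]]

Let P have columns f1, ..., f3. Then [L]_B = P^(-1) A P.
Here det P = -1, so P^(-1) is integer; computing A P first and then P^(-1)(A P) gives [[-1, -1, -2], [2, 2, 3], [2, -3, 2]].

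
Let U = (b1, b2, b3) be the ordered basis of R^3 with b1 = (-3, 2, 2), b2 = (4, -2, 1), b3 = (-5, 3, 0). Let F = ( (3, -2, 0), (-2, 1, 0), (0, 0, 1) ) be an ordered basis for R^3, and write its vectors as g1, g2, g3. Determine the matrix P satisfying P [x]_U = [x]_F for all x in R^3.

[[-1, 0, -1], [0, -2, 1], [2, 1, 0]]

Let M have columns bj and N have columns gj. Then for every x, N [x]_F = x = M [x]_U, so P = N^(-1) M.
Since det N = -1, N^(-1) has integer entries; multiplying gives P = [[-1, 0, -1], [0, -2, 1], [2, 1, 0]].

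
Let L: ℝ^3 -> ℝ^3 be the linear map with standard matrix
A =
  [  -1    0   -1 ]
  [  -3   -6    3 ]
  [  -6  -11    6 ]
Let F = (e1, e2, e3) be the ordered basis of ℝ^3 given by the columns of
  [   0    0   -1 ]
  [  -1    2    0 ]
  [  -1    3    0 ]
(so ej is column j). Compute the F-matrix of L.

The j-th column of [L]_F is [L(ej)]_F.
L(e1) = A e1 = <1, 3, 5> = e1 + 2e2 - e3, so column 1 is <1, 2, -1>.
Repeating for e2, e3 and assembling the columns gives [[1, 1, 3], [2, -1, 3], [-1, 3, -1]].

[[1, 1, 3], [2, -1, 3], [-1, 3, -1]]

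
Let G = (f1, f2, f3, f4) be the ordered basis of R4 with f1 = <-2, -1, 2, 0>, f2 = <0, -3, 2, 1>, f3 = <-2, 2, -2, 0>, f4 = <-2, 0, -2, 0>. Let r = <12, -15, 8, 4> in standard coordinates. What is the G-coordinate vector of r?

<-3, 4, -3, 0>

[r]_G is the unique c with M c = r, where M has columns f1, ..., f4.
Solving this 4x4 system gives c = (-3, 4, -3, 0).
Check: -3f1 + 4f2 - 3f3 + 0·f4 = <12, -15, 8, 4>.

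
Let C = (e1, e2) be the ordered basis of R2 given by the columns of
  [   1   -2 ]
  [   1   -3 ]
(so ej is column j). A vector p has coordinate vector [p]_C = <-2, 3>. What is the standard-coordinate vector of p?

p = M [p]_C, where M has columns e1, e2.
Carrying out the matrix-vector product, p = <-8, -11>.

<-8, -11>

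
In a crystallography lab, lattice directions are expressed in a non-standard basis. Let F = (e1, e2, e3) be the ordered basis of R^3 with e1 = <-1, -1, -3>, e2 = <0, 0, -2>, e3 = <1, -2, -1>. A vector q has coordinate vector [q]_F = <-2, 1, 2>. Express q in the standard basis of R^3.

q = M [q]_F, where M has columns e1, ..., e3.
Carrying out the matrix-vector product, q = <4, -2, 2>.

<4, -2, 2>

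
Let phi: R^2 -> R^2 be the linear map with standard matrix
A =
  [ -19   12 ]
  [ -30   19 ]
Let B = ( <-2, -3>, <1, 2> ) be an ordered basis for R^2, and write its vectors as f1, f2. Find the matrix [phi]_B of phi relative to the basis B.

With P the matrix whose columns are f1, f2, [phi]_B = P^(-1) A P.
Column by column: phi(f1) = A f1 = <2, 3>; its B-coordinates <-1, 0> give column 1.
Continuing for each basis vector yields [phi]_B = [[-1, -2], [0, 1]].

[[-1, -2], [0, 1]]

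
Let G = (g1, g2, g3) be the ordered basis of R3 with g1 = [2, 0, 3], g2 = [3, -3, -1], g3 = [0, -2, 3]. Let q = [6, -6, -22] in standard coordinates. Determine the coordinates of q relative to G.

[-3, 4, -3]

We seek scalars with c_1 g1 + ... + c_3 g3 = q; equivalently solve M c = q where the columns of M are g1, ..., g3.
Solving this 3x3 system gives c = (-3, 4, -3).
Check: -3g1 + 4g2 - 3g3 = [6, -6, -22].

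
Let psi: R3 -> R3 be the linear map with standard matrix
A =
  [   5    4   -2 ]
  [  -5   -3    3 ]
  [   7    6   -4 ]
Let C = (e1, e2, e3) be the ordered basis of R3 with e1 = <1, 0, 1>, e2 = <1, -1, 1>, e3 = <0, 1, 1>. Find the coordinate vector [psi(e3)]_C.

Column 3 of [psi]_C is the C-coordinate vector of psi(e3).
In standard coordinates psi(e3) = A e3 = <2, 0, 2>.
Converting to C: <2, 0, 2> = 2e1 + 0·e2 + 0·e3, so the coordinate vector is <2, 0, 0>.

<2, 0, 0>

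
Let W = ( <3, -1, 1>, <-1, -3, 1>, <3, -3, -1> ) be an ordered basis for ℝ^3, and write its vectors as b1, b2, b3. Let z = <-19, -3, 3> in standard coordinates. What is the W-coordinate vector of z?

[z]_W is the unique c with M c = z, where M has columns b1, ..., b3.
Gaussian elimination on [M | z] yields c = (-3, 4, -2).
Check: -3b1 + 4b2 - 2b3 = <-19, -3, 3>.

<-3, 4, -2>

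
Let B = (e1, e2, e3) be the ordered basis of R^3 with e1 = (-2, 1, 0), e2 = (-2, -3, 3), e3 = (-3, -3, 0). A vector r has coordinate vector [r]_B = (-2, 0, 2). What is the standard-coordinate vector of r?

(-2, -8, 0)

r = M [r]_B, where M has columns e1, ..., e3.
Carrying out the matrix-vector product, r = (-2, -8, 0).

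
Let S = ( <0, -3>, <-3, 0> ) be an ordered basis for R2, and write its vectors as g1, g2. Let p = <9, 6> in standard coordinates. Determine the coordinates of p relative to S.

[p]_S is the unique c with M c = p, where M has columns g1, g2.
System: 0c_1 - 3c_2 = 9, -3c_1 + 0c_2 = 6; solving gives c_1 = -2, c_2 = -3.
Check: -2g1 - 3g2 = <9, 6>.

<-2, -3>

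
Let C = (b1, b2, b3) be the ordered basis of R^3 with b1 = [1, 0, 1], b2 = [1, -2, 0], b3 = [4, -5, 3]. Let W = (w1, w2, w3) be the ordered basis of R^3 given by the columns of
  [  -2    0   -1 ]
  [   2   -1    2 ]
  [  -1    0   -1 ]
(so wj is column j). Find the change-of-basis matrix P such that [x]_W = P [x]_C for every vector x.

[[0, -1, -1], [-2, 2, -1], [-1, 1, -2]]

Column j of P is [bj]_W, since P maps C-coordinates to W-coordinates.
Expressing b1 in W: b1 = 0·w1 - 2w2 - w3, so column 1 of P is [0, -2, -1].
Doing the same for each bj gives P = [[0, -1, -1], [-2, 2, -1], [-1, 1, -2]].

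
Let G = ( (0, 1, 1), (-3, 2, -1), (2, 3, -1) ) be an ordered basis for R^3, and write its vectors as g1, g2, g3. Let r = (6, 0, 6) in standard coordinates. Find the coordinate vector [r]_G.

(4, -2, 0)

[r]_G is the unique c with M c = r, where M has columns g1, ..., g3.
Gaussian elimination on [M | r] yields c = (4, -2, 0).
Check: 4g1 - 2g2 + 0·g3 = (6, 0, 6).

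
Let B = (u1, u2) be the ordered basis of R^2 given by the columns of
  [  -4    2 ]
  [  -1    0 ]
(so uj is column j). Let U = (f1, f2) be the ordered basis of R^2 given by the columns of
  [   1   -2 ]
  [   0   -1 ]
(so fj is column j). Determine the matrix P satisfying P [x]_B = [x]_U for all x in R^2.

Take x = uj: its B-coordinates are the j-th standard unit vector, so P e_j — column j of P — equals [uj]_U.
u1 = -2f1 + f2, giving column 1 = <-2, 1>; repeating for each j gives P = [[-2, 2], [1, 0]].

[[-2, 2], [1, 0]]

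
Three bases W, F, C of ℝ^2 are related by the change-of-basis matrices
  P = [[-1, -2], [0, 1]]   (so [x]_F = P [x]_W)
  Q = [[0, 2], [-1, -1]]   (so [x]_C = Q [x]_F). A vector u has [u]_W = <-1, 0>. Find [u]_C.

First [u]_F = P [u]_W = <1, 0>.
Then [u]_C = Q [u]_F = <0, -1>.

<0, -1>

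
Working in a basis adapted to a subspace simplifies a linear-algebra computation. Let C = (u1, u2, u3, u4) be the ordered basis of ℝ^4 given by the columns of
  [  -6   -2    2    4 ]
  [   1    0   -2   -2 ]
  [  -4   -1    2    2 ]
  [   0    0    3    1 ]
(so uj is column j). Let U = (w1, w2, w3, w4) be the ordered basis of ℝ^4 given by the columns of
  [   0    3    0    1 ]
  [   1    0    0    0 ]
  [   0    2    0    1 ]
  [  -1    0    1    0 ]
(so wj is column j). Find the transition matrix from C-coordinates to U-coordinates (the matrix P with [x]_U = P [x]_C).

[[1, 0, -2, -2], [-2, -1, 0, 2], [1, 0, 1, -1], [0, 1, 2, -2]]

Let M have columns uj and N have columns wj. Then for every x, N [x]_U = x = M [x]_C, so P = N^(-1) M.
Since det N = 1, N^(-1) has integer entries; multiplying gives P = [[1, 0, -2, -2], [-2, -1, 0, 2], [1, 0, 1, -1], [0, 1, 2, -2]].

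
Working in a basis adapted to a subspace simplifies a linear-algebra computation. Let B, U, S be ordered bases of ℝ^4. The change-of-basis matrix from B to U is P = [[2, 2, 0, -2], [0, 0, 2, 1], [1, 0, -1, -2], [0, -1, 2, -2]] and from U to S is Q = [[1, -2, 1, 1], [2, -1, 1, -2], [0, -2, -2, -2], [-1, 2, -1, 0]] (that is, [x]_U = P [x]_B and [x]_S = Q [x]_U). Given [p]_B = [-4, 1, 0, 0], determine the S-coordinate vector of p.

Apply P to get U-coordinates [-6, 0, -4, -1], then Q to get S-coordinates.
The result is [p]_S = [-11, -14, 10, 10].

[-11, -14, 10, 10]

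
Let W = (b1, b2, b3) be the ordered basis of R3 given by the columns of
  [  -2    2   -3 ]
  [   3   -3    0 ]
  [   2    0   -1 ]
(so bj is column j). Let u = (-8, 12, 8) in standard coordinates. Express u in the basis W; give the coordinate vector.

[u]_W is the unique c with M c = u, where M has columns b1, ..., b3.
Solving this 3x3 system gives c = (4, 0, 0).
Check: 4b1 + 0·b2 + 0·b3 = (-8, 12, 8).

(4, 0, 0)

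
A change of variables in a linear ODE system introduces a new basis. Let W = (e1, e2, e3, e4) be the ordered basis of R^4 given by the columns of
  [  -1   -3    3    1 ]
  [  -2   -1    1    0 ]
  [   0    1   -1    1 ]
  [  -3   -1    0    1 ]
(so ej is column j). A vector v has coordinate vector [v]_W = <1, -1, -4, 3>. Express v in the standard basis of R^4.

The coordinates say v = e1 - e2 - 4e3 + 3e4; adding the scaled basis vectors gives <-7, -5, 6, 1>.

<-7, -5, 6, 1>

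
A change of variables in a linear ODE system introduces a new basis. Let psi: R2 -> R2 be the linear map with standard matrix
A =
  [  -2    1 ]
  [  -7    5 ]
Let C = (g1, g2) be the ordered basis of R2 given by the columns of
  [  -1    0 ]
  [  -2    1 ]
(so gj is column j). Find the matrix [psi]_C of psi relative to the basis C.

Let P have columns g1, g2. Then [psi]_C = P^(-1) A P.
Here det P = -1, so P^(-1) is integer; computing A P first and then P^(-1)(A P) gives [[0, -1], [-3, 3]].

[[0, -1], [-3, 3]]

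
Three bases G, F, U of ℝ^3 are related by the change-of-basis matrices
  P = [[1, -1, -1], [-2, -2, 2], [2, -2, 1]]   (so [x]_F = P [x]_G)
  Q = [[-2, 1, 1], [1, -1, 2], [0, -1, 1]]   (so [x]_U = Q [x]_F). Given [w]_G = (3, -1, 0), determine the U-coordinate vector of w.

(-4, 24, 12)

Composing the changes, [w]_U = Q P [w]_G.
Q P = [[-2, -2, 5], [7, -3, -1], [4, 0, -1]]; applying this to (3, -1, 0) gives (-4, 24, 12).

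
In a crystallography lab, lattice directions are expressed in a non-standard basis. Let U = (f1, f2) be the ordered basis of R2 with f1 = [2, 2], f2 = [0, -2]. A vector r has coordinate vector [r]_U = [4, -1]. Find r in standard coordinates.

[8, 10]

r = M [r]_U, where M has columns f1, f2.
Carrying out the matrix-vector product, r = [8, 10].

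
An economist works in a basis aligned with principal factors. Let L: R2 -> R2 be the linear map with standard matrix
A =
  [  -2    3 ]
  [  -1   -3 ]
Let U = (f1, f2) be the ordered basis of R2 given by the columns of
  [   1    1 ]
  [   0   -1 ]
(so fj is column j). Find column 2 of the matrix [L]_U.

[-3, -2]

Compute L(f2) = A f2 = [-5, 2] in standard coordinates.
Then write this in U-coordinates: solve for y in y_1 f1 + y_2 f2 = [-5, 2].
This gives y = [-3, -2], which is column 2 of [L]_U.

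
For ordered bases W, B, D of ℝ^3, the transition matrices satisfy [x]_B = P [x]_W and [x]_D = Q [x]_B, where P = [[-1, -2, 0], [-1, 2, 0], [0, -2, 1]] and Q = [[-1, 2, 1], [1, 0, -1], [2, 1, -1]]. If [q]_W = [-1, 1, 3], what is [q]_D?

Composing the changes, [q]_D = Q P [q]_W.
Q P = [[-1, 4, 1], [-1, 0, -1], [-3, 0, -1]]; applying this to [-1, 1, 3] gives [8, -2, 0].

[8, -2, 0]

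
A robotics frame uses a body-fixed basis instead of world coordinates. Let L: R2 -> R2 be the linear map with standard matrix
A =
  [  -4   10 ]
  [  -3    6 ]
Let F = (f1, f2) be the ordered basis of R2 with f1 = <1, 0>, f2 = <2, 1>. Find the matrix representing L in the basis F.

[[2, 2], [-3, 0]]

Let P have columns f1, f2. Then [L]_F = P^(-1) A P.
Here det P = 1, so P^(-1) is integer; computing A P first and then P^(-1)(A P) gives [[2, 2], [-3, 0]].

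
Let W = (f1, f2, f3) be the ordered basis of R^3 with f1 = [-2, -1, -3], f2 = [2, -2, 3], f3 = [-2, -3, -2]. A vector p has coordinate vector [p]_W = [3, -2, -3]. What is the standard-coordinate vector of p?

The coordinates say p = 3f1 - 2f2 - 3f3; adding the scaled basis vectors gives [-4, 10, -9].

[-4, 10, -9]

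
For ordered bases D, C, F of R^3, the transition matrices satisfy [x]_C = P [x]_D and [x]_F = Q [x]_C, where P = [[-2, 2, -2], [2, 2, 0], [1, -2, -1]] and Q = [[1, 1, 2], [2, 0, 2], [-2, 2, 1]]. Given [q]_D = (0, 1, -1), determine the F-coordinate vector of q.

Composing the changes, [q]_F = Q P [q]_D.
Q P = [[2, 0, -4], [-2, 0, -6], [9, -2, 3]]; applying this to (0, 1, -1) gives (4, 6, -5).

(4, 6, -5)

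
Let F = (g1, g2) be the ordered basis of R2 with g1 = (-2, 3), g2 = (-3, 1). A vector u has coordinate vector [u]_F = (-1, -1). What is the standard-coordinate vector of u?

(5, -4)

u = M [u]_F, where M has columns g1, g2.
Carrying out the matrix-vector product, u = (5, -4).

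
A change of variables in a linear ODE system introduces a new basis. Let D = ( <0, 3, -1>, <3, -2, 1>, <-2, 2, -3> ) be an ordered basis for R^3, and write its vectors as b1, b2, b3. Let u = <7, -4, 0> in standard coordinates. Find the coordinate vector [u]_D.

Write u = c_1 b1 + ... + c_3 b3 and solve for the c_i.
Row-reducing the augmented matrix [M | u] gives c = (0, 3, 1).
Check: 0·b1 + 3b2 + b3 = <7, -4, 0>.

<0, 3, 1>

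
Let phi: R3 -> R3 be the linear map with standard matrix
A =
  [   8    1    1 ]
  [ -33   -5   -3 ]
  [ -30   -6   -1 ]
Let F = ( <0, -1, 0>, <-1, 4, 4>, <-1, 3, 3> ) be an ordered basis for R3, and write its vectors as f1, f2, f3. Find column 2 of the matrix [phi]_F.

Compute phi(f2) = A f2 = <0, 1, 2> in standard coordinates.
Then write this in F-coordinates: solve for y in y_1 f1 + ... + y_3 f3 = <0, 1, 2>.
This gives y = <1, 2, -2>, which is column 2 of [phi]_F.

<1, 2, -2>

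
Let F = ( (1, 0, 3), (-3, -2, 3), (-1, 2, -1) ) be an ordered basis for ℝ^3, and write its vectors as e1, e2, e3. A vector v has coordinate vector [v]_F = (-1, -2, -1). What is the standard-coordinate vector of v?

(6, 2, -8)

v = M [v]_F, where M has columns e1, ..., e3.
Carrying out the matrix-vector product, v = (6, 2, -8).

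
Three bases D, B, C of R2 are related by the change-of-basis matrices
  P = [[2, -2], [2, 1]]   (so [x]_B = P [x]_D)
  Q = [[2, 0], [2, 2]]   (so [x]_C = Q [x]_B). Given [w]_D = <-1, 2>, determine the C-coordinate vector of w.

<-12, -12>

Composing the changes, [w]_C = Q P [w]_D.
Q P = [[4, -4], [8, -2]]; applying this to <-1, 2> gives <-12, -12>.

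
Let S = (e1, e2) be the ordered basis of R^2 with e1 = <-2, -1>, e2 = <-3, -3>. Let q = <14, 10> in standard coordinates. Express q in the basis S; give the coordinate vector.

<-4, -2>

Write q = c_1 e1 + c_2 e2 and solve for the c_i.
System: -2c_1 - 3c_2 = 14, -c_1 - 3c_2 = 10; solving gives c_1 = -4, c_2 = -2.
Check: -4e1 - 2e2 = <14, 10>.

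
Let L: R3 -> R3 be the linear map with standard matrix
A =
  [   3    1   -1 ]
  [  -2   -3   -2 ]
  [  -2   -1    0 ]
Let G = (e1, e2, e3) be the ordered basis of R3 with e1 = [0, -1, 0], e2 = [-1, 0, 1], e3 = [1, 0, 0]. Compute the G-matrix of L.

[[-3, 0, 2], [1, 2, -2], [0, -2, 1]]

With P the matrix whose columns are e1, ..., e3, [L]_G = P^(-1) A P.
Column by column: L(e1) = A e1 = [-1, 3, 1]; its G-coordinates [-3, 1, 0] give column 1.
Continuing for each basis vector yields [L]_G = [[-3, 0, 2], [1, 2, -2], [0, -2, 1]].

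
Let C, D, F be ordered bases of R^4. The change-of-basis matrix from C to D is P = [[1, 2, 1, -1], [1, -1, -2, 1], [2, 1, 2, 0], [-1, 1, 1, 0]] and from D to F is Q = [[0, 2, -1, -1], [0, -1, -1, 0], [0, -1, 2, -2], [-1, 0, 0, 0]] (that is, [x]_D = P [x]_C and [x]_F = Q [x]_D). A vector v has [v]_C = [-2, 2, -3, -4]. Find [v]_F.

Composing the changes, [v]_F = Q P [v]_C.
Q P = [[1, -4, -7, 2], [-3, 0, 0, -1], [5, 1, 4, -1], [-1, -2, -1, 1]]; applying this to [-2, 2, -3, -4] gives [3, 10, -16, -3].

[3, 10, -16, -3]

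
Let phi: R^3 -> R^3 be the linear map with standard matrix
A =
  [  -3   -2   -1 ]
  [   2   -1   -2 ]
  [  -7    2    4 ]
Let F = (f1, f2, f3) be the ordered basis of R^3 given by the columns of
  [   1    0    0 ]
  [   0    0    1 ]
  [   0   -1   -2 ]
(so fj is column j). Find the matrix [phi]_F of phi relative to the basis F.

Let P have columns f1, ..., f3. Then [phi]_F = P^(-1) A P.
Here det P = 1, so P^(-1) is integer; computing A P first and then P^(-1)(A P) gives [[-3, 1, 0], [3, 0, 0], [2, 2, 3]].

[[-3, 1, 0], [3, 0, 0], [2, 2, 3]]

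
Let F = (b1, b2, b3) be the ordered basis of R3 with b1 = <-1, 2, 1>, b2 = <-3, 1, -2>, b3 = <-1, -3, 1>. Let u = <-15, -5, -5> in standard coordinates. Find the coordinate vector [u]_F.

<0, 4, 3>

Write u = c_1 b1 + ... + c_3 b3 and solve for the c_i.
Row-reducing the augmented matrix [M | u] gives c = (0, 4, 3).
Check: 0·b1 + 4b2 + 3b3 = <-15, -5, -5>.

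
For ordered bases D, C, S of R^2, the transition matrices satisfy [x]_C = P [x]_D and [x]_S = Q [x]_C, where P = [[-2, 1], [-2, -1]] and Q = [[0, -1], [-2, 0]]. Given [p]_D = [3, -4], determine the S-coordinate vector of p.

First [p]_C = P [p]_D = [-10, -2].
Then [p]_S = Q [p]_C = [2, 20].

[2, 20]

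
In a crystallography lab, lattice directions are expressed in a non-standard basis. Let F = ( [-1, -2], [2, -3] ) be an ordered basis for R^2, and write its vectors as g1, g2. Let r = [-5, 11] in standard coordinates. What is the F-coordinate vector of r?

[r]_F is the unique c with M c = r, where M has columns g1, g2.
System: -c_1 + 2c_2 = -5, -2c_1 - 3c_2 = 11; solving gives c_1 = -1, c_2 = -3.
Check: -g1 - 3g2 = [-5, 11].

[-1, -3]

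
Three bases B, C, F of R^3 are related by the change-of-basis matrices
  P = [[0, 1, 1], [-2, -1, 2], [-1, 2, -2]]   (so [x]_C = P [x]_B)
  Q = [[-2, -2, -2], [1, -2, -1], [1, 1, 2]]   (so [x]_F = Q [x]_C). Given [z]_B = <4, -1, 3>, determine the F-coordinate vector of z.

Composing the changes, [z]_F = Q P [z]_B.
Q P = [[6, -4, -2], [5, 1, -1], [-4, 4, -1]]; applying this to <4, -1, 3> gives <22, 16, -23>.

<22, 16, -23>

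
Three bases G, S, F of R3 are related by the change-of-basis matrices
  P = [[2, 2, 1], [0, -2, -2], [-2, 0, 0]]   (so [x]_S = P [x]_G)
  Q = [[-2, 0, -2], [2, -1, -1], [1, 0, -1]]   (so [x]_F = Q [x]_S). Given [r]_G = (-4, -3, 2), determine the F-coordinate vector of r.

(8, -34, -20)

First [r]_S = P [r]_G = (-12, 2, 8).
Then [r]_F = Q [r]_S = (8, -34, -20).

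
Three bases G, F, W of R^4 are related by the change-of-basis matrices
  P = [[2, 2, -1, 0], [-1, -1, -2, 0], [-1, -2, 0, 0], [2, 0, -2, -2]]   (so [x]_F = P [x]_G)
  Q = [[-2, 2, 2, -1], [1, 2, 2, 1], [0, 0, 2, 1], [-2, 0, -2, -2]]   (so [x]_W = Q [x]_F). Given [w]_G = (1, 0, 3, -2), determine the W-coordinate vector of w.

(-14, -17, -2, 4)

First [w]_F = P [w]_G = (-1, -7, -1, 0).
Then [w]_W = Q [w]_F = (-14, -17, -2, 4).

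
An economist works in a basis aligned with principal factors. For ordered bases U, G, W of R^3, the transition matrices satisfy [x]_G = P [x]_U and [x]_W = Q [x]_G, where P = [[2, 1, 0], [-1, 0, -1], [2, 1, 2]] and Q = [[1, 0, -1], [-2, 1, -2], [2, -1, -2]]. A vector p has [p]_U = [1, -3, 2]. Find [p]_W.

Composing the changes, [p]_W = Q P [p]_U.
Q P = [[0, 0, -2], [-9, -4, -5], [1, 0, -3]]; applying this to [1, -3, 2] gives [-4, -7, -5].

[-4, -7, -5]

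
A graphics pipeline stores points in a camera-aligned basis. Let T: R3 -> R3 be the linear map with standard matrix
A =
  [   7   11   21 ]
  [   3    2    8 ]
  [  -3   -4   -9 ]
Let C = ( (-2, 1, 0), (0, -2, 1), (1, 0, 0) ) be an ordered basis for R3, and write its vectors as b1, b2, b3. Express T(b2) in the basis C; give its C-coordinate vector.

Compute T(b2) = A b2 = (-1, 4, -1) in standard coordinates.
Then write this in C-coordinates: solve for y in y_1 b1 + ... + y_3 b3 = (-1, 4, -1).
This gives y = (2, -1, 3), which is column 2 of [T]_C.

(2, -1, 3)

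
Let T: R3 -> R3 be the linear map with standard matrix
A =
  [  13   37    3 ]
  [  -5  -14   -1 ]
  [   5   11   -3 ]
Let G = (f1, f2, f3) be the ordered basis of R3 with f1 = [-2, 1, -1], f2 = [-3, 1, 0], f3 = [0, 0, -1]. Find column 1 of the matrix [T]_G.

[-1, -2, -3]

Compute T(f1) = A f1 = [8, -3, 4] in standard coordinates.
Then write this in G-coordinates: solve for y in y_1 f1 + ... + y_3 f3 = [8, -3, 4].
This gives y = [-1, -2, -3], which is column 1 of [T]_G.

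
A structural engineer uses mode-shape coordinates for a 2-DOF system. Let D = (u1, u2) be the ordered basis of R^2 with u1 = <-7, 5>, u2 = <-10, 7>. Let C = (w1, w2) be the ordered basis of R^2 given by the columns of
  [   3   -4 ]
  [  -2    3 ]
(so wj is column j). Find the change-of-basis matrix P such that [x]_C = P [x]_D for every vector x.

[[-1, -2], [1, 1]]

Take x = uj: its D-coordinates are the j-th standard unit vector, so P e_j — column j of P — equals [uj]_C.
u1 = -w1 + w2, giving column 1 = <-1, 1>; repeating for each j gives P = [[-1, -2], [1, 1]].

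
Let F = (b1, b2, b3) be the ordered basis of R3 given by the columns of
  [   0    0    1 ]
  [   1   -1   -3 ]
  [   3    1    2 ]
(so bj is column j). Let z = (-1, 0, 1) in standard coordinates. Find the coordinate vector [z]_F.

Write z = c_1 b1 + ... + c_3 b3 and solve for the c_i.
Row-reducing the augmented matrix [M | z] gives c = (0, 3, -1).
Check: 0·b1 + 3b2 - b3 = (-1, 0, 1).

(0, 3, -1)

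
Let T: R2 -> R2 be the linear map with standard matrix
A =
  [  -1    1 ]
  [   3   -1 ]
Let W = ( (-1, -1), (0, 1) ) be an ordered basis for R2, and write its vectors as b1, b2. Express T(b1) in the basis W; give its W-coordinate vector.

Column 1 of [T]_W is the W-coordinate vector of T(b1).
In standard coordinates T(b1) = A b1 = (0, -2).
Converting to W: (0, -2) = 0·b1 - 2b2, so the coordinate vector is (0, -2).

(0, -2)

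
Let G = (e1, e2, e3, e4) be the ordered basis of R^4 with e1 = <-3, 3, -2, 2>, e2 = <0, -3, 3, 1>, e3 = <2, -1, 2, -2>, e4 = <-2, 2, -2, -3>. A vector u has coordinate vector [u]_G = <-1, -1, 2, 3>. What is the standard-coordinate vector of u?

By definition u = -e1 - e2 + 2e3 + 3e4.
Summing componentwise gives <1, 4, -3, -16>.

<1, 4, -3, -16>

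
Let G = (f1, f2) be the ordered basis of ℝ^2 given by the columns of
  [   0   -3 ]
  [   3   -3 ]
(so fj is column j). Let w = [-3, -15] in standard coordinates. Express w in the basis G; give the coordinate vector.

[w]_G is the unique c with M c = w, where M has columns f1, f2.
System: 0c_1 - 3c_2 = -3, 3c_1 - 3c_2 = -15; solving gives c_1 = -4, c_2 = 1.
Check: -4f1 + f2 = [-3, -15].

[-4, 1]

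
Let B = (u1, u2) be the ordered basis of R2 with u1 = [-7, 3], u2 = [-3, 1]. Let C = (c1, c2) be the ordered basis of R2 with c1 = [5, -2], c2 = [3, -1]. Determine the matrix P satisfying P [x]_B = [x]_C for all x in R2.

[[-2, 0], [1, -1]]

Let M have columns uj and N have columns cj. Then for every x, N [x]_C = x = M [x]_B, so P = N^(-1) M.
Since det N = 1, N^(-1) has integer entries; multiplying gives P = [[-2, 0], [1, -1]].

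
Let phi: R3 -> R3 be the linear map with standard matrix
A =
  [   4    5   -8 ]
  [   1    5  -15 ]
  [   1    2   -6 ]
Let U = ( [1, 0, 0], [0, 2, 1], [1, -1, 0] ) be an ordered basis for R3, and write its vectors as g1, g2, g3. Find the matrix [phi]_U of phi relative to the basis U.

Let P have columns g1, ..., g3. Then [phi]_U = P^(-1) A P.
Here det P = 1, so P^(-1) is integer; computing A P first and then P^(-1)(A P) gives [[3, 1, -3], [1, -2, -1], [1, 1, 2]].

[[3, 1, -3], [1, -2, -1], [1, 1, 2]]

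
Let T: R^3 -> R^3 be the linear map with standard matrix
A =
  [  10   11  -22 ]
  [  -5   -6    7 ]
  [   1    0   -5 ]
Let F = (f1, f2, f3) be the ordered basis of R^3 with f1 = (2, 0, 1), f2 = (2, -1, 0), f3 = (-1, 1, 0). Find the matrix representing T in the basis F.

Let P have columns f1, ..., f3. Then [T]_F = P^(-1) A P.
Here det P = 1, so P^(-1) is integer; computing A P first and then P^(-1)(A P) gives [[-3, 2, -1], [1, 1, 2], [-2, -3, 1]].

[[-3, 2, -1], [1, 1, 2], [-2, -3, 1]]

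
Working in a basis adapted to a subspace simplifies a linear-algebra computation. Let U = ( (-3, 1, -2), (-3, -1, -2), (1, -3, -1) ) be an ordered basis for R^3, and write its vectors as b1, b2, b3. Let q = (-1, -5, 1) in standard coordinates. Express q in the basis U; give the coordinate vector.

Write q = c_1 b1 + ... + c_3 b3 and solve for the c_i.
Gaussian elimination on [M | q] yields c = (-4, 4, -1).
Check: -4b1 + 4b2 - b3 = (-1, -5, 1).

(-4, 4, -1)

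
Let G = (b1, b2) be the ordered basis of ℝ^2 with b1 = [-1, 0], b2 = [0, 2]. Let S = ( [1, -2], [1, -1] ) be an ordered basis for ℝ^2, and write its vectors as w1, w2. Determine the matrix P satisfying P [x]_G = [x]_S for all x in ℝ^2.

Column j of P is [bj]_S, since P maps G-coordinates to S-coordinates.
Expressing b1 in S: b1 = w1 - 2w2, so column 1 of P is [1, -2].
Doing the same for each bj gives P = [[1, -2], [-2, 2]].

[[1, -2], [-2, 2]]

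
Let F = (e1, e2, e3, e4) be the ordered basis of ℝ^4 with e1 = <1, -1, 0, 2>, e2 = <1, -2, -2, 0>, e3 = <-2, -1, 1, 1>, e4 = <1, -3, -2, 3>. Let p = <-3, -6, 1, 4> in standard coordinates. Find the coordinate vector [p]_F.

<2, 2, 3, -1>

[p]_F is the unique c with M c = p, where M has columns e1, ..., e4.
Gaussian elimination on [M | p] yields c = (2, 2, 3, -1).
Check: 2e1 + 2e2 + 3e3 - e4 = <-3, -6, 1, 4>.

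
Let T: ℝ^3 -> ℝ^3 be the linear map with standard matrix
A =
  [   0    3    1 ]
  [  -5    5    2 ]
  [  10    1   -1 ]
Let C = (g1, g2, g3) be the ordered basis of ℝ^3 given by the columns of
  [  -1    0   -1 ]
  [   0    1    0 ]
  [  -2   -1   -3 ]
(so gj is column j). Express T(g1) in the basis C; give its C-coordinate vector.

<-1, 1, 3>

Column 1 of [T]_C is the C-coordinate vector of T(g1).
In standard coordinates T(g1) = A g1 = <-2, 1, -8>.
Converting to C: <-2, 1, -8> = -g1 + g2 + 3g3, so the coordinate vector is <-1, 1, 3>.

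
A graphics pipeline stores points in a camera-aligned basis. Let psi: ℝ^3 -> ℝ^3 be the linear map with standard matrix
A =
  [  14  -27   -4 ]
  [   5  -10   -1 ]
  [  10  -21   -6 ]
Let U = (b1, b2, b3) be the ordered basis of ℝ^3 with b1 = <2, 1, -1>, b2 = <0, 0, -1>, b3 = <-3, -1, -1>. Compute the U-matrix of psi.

[[-2, -1, -1], [0, -3, 1], [-3, -2, 3]]

With P the matrix whose columns are b1, ..., b3, [psi]_U = P^(-1) A P.
Column by column: psi(b1) = A b1 = <5, 1, 5>; its U-coordinates <-2, 0, -3> give column 1.
Continuing for each basis vector yields [psi]_U = [[-2, -1, -1], [0, -3, 1], [-3, -2, 3]].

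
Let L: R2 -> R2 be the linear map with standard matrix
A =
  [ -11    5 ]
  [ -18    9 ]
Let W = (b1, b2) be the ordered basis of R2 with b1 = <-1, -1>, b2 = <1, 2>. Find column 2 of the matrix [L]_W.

<2, 1>

Column 2 of [L]_W is the W-coordinate vector of L(b2).
In standard coordinates L(b2) = A b2 = <-1, 0>.
Converting to W: <-1, 0> = 2b1 + b2, so the coordinate vector is <2, 1>.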